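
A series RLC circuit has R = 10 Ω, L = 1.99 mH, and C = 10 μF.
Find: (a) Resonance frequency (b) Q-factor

Step 1 — Resonance condition Im(Z)=0 gives ω₀ = 1/√(LC).
Step 2 — ω₀ = 1/√(0.00199·1e-05) = 7089 rad/s.
Step 3 — f₀ = ω₀/(2π) = 1128 Hz.
Step 4 — Series Q: Q = ω₀L/R = 7089·0.00199/10 = 1.411.

(a) f₀ = 1128 Hz  (b) Q = 1.411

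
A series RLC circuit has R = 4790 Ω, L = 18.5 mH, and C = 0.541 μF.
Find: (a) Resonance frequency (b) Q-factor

Step 1 — Resonance condition Im(Z)=0 gives ω₀ = 1/√(LC).
Step 2 — ω₀ = 1/√(0.0185·5.41e-07) = 9996 rad/s.
Step 3 — f₀ = ω₀/(2π) = 1591 Hz.
Step 4 — Series Q: Q = ω₀L/R = 9996·0.0185/4790 = 0.03861.

(a) f₀ = 1591 Hz  (b) Q = 0.03861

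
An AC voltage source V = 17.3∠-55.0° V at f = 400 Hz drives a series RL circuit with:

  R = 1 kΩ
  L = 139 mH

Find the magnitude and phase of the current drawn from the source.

Step 1 — Angular frequency: ω = 2π·f = 2π·400 = 2513 rad/s.
Step 2 — Component impedances:
  R: Z = R = 1000 Ω
  L: Z = jωL = j·2513·0.139 = 0 + j349.3 Ω
Step 3 — Series combination: Z_total = R + L = 1000 + j349.3 Ω = 1059∠19.3° Ω.
Step 4 — Source phasor: V = 17.3∠-55.0° V = 9.923 - j14.17 V.
Step 5 — Ohm's law: I = V / Z_total = (9.923 - j14.17) / (1000 + j349.3) = 0.004431 - j0.01572 A.
Step 6 — Convert to polar: |I| = 0.01633 A, ∠I = -74.3°.

I = 0.01633∠-74.3° A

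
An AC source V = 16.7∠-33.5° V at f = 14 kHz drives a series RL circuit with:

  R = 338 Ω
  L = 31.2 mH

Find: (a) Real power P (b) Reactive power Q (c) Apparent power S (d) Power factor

Step 1 — Angular frequency: ω = 2π·f = 2π·1.4e+04 = 8.796e+04 rad/s.
Step 2 — Component impedances:
  R: Z = R = 338 Ω
  L: Z = jωL = j·8.796e+04·0.0312 = 0 + j2744 Ω
Step 3 — Series combination: Z_total = R + L = 338 + j2744 Ω = 2765∠83.0° Ω.
Step 4 — Source phasor: V = 16.7∠-33.5° V = 13.93 - j9.217 V.
Step 5 — Current: I = V / Z = -0.002693 - j0.005406 A = 0.006039∠-116.5° A.
Step 6 — Complex power: S = V·I* = 0.01233 + j0.1001 VA.
Step 7 — Real power: P = Re(S) = 0.01233 W.
Step 8 — Reactive power: Q = Im(S) = 0.1001 VAR.
Step 9 — Apparent power: |S| = 0.1009 VA.
Step 10 — Power factor: PF = P/|S| = 0.1222 (lagging).

(a) P = 0.01233 W  (b) Q = 0.1001 VAR  (c) S = 0.1009 VA  (d) PF = 0.1222 (lagging)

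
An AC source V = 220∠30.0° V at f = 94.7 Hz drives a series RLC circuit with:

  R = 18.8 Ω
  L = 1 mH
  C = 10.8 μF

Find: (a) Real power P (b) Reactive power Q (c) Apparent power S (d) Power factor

Step 1 — Angular frequency: ω = 2π·f = 2π·94.7 = 595 rad/s.
Step 2 — Component impedances:
  R: Z = R = 18.8 Ω
  L: Z = jωL = j·595·0.001 = 0 + j0.595 Ω
  C: Z = 1/(jωC) = -j/(ω·C) = 0 - j155.6 Ω
Step 3 — Series combination: Z_total = R + L + C = 18.8 - j155 Ω = 156.2∠-83.1° Ω.
Step 4 — Source phasor: V = 220∠30.0° V = 190.5 + j110 V.
Step 5 — Current: I = V / Z = -0.5524 + j1.296 A = 1.409∠113.1° A.
Step 6 — Complex power: S = V·I* = 37.32 - j307.7 VA.
Step 7 — Real power: P = Re(S) = 37.32 W.
Step 8 — Reactive power: Q = Im(S) = -307.7 VAR.
Step 9 — Apparent power: |S| = 310 VA.
Step 10 — Power factor: PF = P/|S| = 0.1204 (leading).

(a) P = 37.32 W  (b) Q = -307.7 VAR  (c) S = 310 VA  (d) PF = 0.1204 (leading)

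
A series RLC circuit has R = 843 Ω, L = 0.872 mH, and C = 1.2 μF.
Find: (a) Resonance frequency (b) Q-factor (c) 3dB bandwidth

Step 1 — Resonance: ω₀ = 1/√(LC) = 1/√(0.000872·1.2e-06) = 3.091e+04 rad/s.
Step 2 — f₀ = ω₀/(2π) = 4920 Hz.
Step 3 — Series Q: Q = ω₀L/R = 3.091e+04·0.000872/843 = 0.03198.
Step 4 — Bandwidth: Δω = ω₀/Q = 9.667e+05 rad/s; BW = Δω/(2π) = 1.539e+05 Hz.

(a) f₀ = 4920 Hz  (b) Q = 0.03198  (c) BW = 1.539e+05 Hz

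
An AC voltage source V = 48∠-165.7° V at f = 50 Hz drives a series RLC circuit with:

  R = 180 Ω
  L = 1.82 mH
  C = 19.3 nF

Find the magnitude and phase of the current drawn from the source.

Step 1 — Angular frequency: ω = 2π·f = 2π·50 = 314.2 rad/s.
Step 2 — Component impedances:
  R: Z = R = 180 Ω
  L: Z = jωL = j·314.2·0.00182 = 0 + j0.5718 Ω
  C: Z = 1/(jωC) = -j/(ω·C) = 0 - j1.649e+05 Ω
Step 3 — Series combination: Z_total = R + L + C = 180 - j1.649e+05 Ω = 1.649e+05∠-89.9° Ω.
Step 4 — Source phasor: V = 48∠-165.7° V = -46.51 - j11.86 V.
Step 5 — Ohm's law: I = V / Z_total = (-46.51 - j11.86) / (180 - j1.649e+05) = 7.158e-05 - j0.0002821 A.
Step 6 — Convert to polar: |I| = 0.000291 A, ∠I = -75.8°.

I = 0.000291∠-75.8° A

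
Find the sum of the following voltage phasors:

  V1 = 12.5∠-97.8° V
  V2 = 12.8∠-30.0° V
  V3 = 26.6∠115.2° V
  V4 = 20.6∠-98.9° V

Step 1 — Convert each phasor to rectangular form:
  V1 = 12.5·(cos(-97.8°) + j·sin(-97.8°)) = -1.696 - j12.38 V
  V2 = 12.8·(cos(-30.0°) + j·sin(-30.0°)) = 11.09 - j6.4 V
  V3 = 26.6·(cos(115.2°) + j·sin(115.2°)) = -11.33 + j24.07 V
  V4 = 20.6·(cos(-98.9°) + j·sin(-98.9°)) = -3.187 - j20.35 V
Step 2 — Sum components: V_total = -5.124 - j15.07 V.
Step 3 — Convert to polar: |V_total| = 15.92 V, ∠V_total = -108.8°.

V_total = 15.92∠-108.8° V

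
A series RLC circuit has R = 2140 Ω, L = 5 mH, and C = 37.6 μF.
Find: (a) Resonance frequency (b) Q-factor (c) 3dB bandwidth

Step 1 — Resonance: ω₀ = 1/√(LC) = 1/√(0.005·3.76e-05) = 2306 rad/s.
Step 2 — f₀ = ω₀/(2π) = 367.1 Hz.
Step 3 — Series Q: Q = ω₀L/R = 2306·0.005/2140 = 0.005389.
Step 4 — Bandwidth: Δω = ω₀/Q = 4.28e+05 rad/s; BW = Δω/(2π) = 6.812e+04 Hz.

(a) f₀ = 367.1 Hz  (b) Q = 0.005389  (c) BW = 6.812e+04 Hz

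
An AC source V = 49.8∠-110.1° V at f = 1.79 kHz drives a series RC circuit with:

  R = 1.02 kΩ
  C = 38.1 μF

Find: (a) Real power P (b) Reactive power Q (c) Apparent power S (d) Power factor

Step 1 — Angular frequency: ω = 2π·f = 2π·1790 = 1.125e+04 rad/s.
Step 2 — Component impedances:
  R: Z = R = 1020 Ω
  C: Z = 1/(jωC) = -j/(ω·C) = 0 - j2.334 Ω
Step 3 — Series combination: Z_total = R + C = 1020 - j2.334 Ω = 1020∠-0.1° Ω.
Step 4 — Source phasor: V = 49.8∠-110.1° V = -17.11 - j46.77 V.
Step 5 — Current: I = V / Z = -0.01667 - j0.04589 A = 0.04882∠-110.0° A.
Step 6 — Complex power: S = V·I* = 2.431 - j0.005563 VA.
Step 7 — Real power: P = Re(S) = 2.431 W.
Step 8 — Reactive power: Q = Im(S) = -0.005563 VAR.
Step 9 — Apparent power: |S| = 2.431 VA.
Step 10 — Power factor: PF = P/|S| = 1 (leading).

(a) P = 2.431 W  (b) Q = -0.005563 VAR  (c) S = 2.431 VA  (d) PF = 1 (leading)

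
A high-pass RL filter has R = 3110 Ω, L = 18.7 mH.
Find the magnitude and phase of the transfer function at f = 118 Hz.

Step 1 — Angular frequency: ω = 2π·118 = 741.4 rad/s.
Step 2 — Transfer function: H(jω) = jωL/(R + jωL).
Step 3 — Numerator jωL = j·13.86; denominator R + jωL = 3110 + j13.86.
Step 4 — H = 1.987e-05 + j0.004458.
Step 5 — Magnitude: |H| = 0.004458 (-47.0 dB); phase: φ = 89.7°.

|H| = 0.004458 (-47.0 dB), φ = 89.7°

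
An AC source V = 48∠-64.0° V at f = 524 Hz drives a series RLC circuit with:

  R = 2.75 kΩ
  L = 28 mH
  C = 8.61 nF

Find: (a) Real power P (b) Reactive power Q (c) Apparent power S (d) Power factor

Step 1 — Angular frequency: ω = 2π·f = 2π·524 = 3292 rad/s.
Step 2 — Component impedances:
  R: Z = R = 2750 Ω
  L: Z = jωL = j·3292·0.028 = 0 + j92.19 Ω
  C: Z = 1/(jωC) = -j/(ω·C) = 0 - j3.528e+04 Ω
Step 3 — Series combination: Z_total = R + L + C = 2750 - j3.518e+04 Ω = 3.529e+04∠-85.5° Ω.
Step 4 — Source phasor: V = 48∠-64.0° V = 21.04 - j43.14 V.
Step 5 — Current: I = V / Z = 0.001265 + j0.0004992 A = 0.00136∠21.5° A.
Step 6 — Complex power: S = V·I* = 0.005087 - j0.06509 VA.
Step 7 — Real power: P = Re(S) = 0.005087 W.
Step 8 — Reactive power: Q = Im(S) = -0.06509 VAR.
Step 9 — Apparent power: |S| = 0.06528 VA.
Step 10 — Power factor: PF = P/|S| = 0.07792 (leading).

(a) P = 0.005087 W  (b) Q = -0.06509 VAR  (c) S = 0.06528 VA  (d) PF = 0.07792 (leading)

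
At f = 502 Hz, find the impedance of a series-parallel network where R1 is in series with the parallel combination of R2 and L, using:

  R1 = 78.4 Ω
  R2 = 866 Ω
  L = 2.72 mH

Step 1 — Angular frequency: ω = 2π·f = 2π·502 = 3154 rad/s.
Step 2 — Component impedances:
  R1: Z = R = 78.4 Ω
  R2: Z = R = 866 Ω
  L: Z = jωL = j·3154·0.00272 = 0 + j8.579 Ω
Step 3 — Parallel branch: R2 || L = 1/(1/R2 + 1/L) = 0.08499 + j8.578 Ω.
Step 4 — Series with R1: Z_total = R1 + (R2 || L) = 78.48 + j8.578 Ω = 78.95∠6.2° Ω.

Z = 78.48 + j8.578 Ω = 78.95∠6.2° Ω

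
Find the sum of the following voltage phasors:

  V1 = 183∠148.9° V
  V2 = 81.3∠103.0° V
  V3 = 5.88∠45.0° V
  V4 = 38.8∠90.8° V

Step 1 — Convert each phasor to rectangular form:
  V1 = 183·(cos(148.9°) + j·sin(148.9°)) = -156.7 + j94.53 V
  V2 = 81.3·(cos(103.0°) + j·sin(103.0°)) = -18.29 + j79.22 V
  V3 = 5.88·(cos(45.0°) + j·sin(45.0°)) = 4.158 + j4.158 V
  V4 = 38.8·(cos(90.8°) + j·sin(90.8°)) = -0.5417 + j38.8 V
Step 2 — Sum components: V_total = -171.4 + j216.7 V.
Step 3 — Convert to polar: |V_total| = 276.3 V, ∠V_total = 128.3°.

V_total = 276.3∠128.3° V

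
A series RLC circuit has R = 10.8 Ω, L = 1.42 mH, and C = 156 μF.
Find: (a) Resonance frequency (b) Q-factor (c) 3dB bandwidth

Step 1 — Resonance condition Im(Z)=0 gives ω₀ = 1/√(LC).
Step 2 — ω₀ = 1/√(0.00142·0.000156) = 2125 rad/s.
Step 3 — f₀ = ω₀/(2π) = 338.2 Hz.
Step 4 — Series Q: Q = ω₀L/R = 2125·0.00142/10.8 = 0.2794.
Step 5 — 3dB bandwidth: Δω = ω₀/Q = 7606 rad/s; BW = Δω/(2π) = 1210 Hz.

(a) f₀ = 338.2 Hz  (b) Q = 0.2794  (c) BW = 1210 Hz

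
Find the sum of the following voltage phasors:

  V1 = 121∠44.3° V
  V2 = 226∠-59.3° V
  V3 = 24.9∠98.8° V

Step 1 — Convert each phasor to rectangular form:
  V1 = 121·(cos(44.3°) + j·sin(44.3°)) = 86.6 + j84.51 V
  V2 = 226·(cos(-59.3°) + j·sin(-59.3°)) = 115.4 - j194.3 V
  V3 = 24.9·(cos(98.8°) + j·sin(98.8°)) = -3.809 + j24.61 V
Step 2 — Sum components: V_total = 198.2 - j85.21 V.
Step 3 — Convert to polar: |V_total| = 215.7 V, ∠V_total = -23.3°.

V_total = 215.7∠-23.3° V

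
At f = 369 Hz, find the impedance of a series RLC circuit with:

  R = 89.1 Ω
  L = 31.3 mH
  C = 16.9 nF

Step 1 — Angular frequency: ω = 2π·f = 2π·369 = 2318 rad/s.
Step 2 — Component impedances:
  R: Z = R = 89.1 Ω
  L: Z = jωL = j·2318·0.0313 = 0 + j72.57 Ω
  C: Z = 1/(jωC) = -j/(ω·C) = 0 - j2.552e+04 Ω
Step 3 — Series combination: Z_total = R + L + C = 89.1 - j2.545e+04 Ω = 2.545e+04∠-89.8° Ω.

Z = 89.1 - j2.545e+04 Ω = 2.545e+04∠-89.8° Ω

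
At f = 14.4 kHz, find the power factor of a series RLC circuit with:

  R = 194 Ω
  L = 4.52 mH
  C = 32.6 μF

Step 1 — Angular frequency: ω = 2π·f = 2π·1.44e+04 = 9.048e+04 rad/s.
Step 2 — Component impedances:
  R: Z = R = 194 Ω
  L: Z = jωL = j·9.048e+04·0.00452 = 0 + j409 Ω
  C: Z = 1/(jωC) = -j/(ω·C) = 0 - j0.339 Ω
Step 3 — Series combination: Z_total = R + L + C = 194 + j408.6 Ω = 452.3∠64.6° Ω.
Step 4 — Power factor: PF = cos(φ) = Re(Z)/|Z| = 194/452.3 = 0.4289.
Step 5 — Type: Im(Z) = 408.6 ⇒ lagging (phase φ = 64.6°).

PF = 0.4289 (lagging, φ = 64.6°)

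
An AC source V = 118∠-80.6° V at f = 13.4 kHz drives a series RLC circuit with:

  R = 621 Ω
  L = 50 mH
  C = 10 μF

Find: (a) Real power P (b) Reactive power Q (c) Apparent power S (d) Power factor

Step 1 — Angular frequency: ω = 2π·f = 2π·1.34e+04 = 8.419e+04 rad/s.
Step 2 — Component impedances:
  R: Z = R = 621 Ω
  L: Z = jωL = j·8.419e+04·0.05 = 0 + j4210 Ω
  C: Z = 1/(jωC) = -j/(ω·C) = 0 - j1.188 Ω
Step 3 — Series combination: Z_total = R + L + C = 621 + j4209 Ω = 4254∠81.6° Ω.
Step 4 — Source phasor: V = 118∠-80.6° V = 19.27 - j116.4 V.
Step 5 — Current: I = V / Z = -0.02641 - j0.008476 A = 0.02774∠-162.2° A.
Step 6 — Complex power: S = V·I* = 0.4778 + j3.238 VA.
Step 7 — Real power: P = Re(S) = 0.4778 W.
Step 8 — Reactive power: Q = Im(S) = 3.238 VAR.
Step 9 — Apparent power: |S| = 3.273 VA.
Step 10 — Power factor: PF = P/|S| = 0.146 (lagging).

(a) P = 0.4778 W  (b) Q = 3.238 VAR  (c) S = 3.273 VA  (d) PF = 0.146 (lagging)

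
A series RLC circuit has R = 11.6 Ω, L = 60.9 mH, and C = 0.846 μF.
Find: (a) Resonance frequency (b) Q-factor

Step 1 — Resonance condition Im(Z)=0 gives ω₀ = 1/√(LC).
Step 2 — ω₀ = 1/√(0.0609·8.46e-07) = 4406 rad/s.
Step 3 — f₀ = ω₀/(2π) = 701.2 Hz.
Step 4 — Series Q: Q = ω₀L/R = 4406·0.0609/11.6 = 23.13.

(a) f₀ = 701.2 Hz  (b) Q = 23.13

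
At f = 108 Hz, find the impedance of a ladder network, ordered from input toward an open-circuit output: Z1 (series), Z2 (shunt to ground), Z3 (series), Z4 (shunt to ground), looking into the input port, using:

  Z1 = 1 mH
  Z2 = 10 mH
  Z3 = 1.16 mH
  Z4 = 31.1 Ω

Step 1 — Angular frequency: ω = 2π·f = 2π·108 = 678.6 rad/s.
Step 2 — Component impedances:
  Z1: Z = jωL = j·678.6·0.001 = 0 + j0.6786 Ω
  Z2: Z = jωL = j·678.6·0.01 = 0 + j6.786 Ω
  Z3: Z = jωL = j·678.6·0.00116 = 0 + j0.7872 Ω
  Z4: Z = R = 31.1 Ω
Step 3 — Ladder network (open output): work backward from the far end, alternating series and parallel combinations. Z_in = 1.398 + j7.124 Ω = 7.26∠78.9° Ω.

Z = 1.398 + j7.124 Ω = 7.26∠78.9° Ω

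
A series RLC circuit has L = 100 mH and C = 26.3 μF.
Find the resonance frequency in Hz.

Step 1 — Resonance condition Im(Z)=0 gives ω₀ = 1/√(LC).
Step 2 — ω₀ = 1/√(0.1·2.63e-05) = 616.6 rad/s.
Step 3 — f₀ = ω₀/(2π) = 98.14 Hz.

f₀ = 98.14 Hz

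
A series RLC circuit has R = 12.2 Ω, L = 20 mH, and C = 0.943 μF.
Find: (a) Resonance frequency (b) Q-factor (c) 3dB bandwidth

Step 1 — Resonance: ω₀ = 1/√(LC) = 1/√(0.02·9.43e-07) = 7282 rad/s.
Step 2 — f₀ = ω₀/(2π) = 1159 Hz.
Step 3 — Series Q: Q = ω₀L/R = 7282·0.02/12.2 = 11.94.
Step 4 — Bandwidth: Δω = ω₀/Q = 610 rad/s; BW = Δω/(2π) = 97.08 Hz.

(a) f₀ = 1159 Hz  (b) Q = 11.94  (c) BW = 97.08 Hz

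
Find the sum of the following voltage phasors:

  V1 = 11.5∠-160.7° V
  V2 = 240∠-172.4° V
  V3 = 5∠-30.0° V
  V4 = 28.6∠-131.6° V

Step 1 — Convert each phasor to rectangular form:
  V1 = 11.5·(cos(-160.7°) + j·sin(-160.7°)) = -10.85 - j3.801 V
  V2 = 240·(cos(-172.4°) + j·sin(-172.4°)) = -237.9 - j31.74 V
  V3 = 5·(cos(-30.0°) + j·sin(-30.0°)) = 4.33 - j2.5 V
  V4 = 28.6·(cos(-131.6°) + j·sin(-131.6°)) = -18.99 - j21.39 V
Step 2 — Sum components: V_total = -263.4 - j59.43 V.
Step 3 — Convert to polar: |V_total| = 270 V, ∠V_total = -167.3°.

V_total = 270∠-167.3° V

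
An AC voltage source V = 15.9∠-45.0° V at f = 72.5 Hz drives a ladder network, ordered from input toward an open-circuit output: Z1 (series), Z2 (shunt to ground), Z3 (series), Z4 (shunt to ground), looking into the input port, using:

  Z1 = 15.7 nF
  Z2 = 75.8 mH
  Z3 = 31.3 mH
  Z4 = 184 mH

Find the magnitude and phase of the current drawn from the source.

Step 1 — Angular frequency: ω = 2π·f = 2π·72.5 = 455.5 rad/s.
Step 2 — Component impedances:
  Z1: Z = 1/(jωC) = -j/(ω·C) = 0 - j1.398e+05 Ω
  Z2: Z = jωL = j·455.5·0.0758 = 0 + j34.53 Ω
  Z3: Z = jωL = j·455.5·0.0313 = 0 + j14.26 Ω
  Z4: Z = jωL = j·455.5·0.184 = 0 + j83.82 Ω
Step 3 — Ladder network (open output): work backward from the far end, alternating series and parallel combinations. Z_in = 0 - j1.398e+05 Ω = 1.398e+05∠-90.0° Ω.
Step 4 — Source phasor: V = 15.9∠-45.0° V = 11.24 - j11.24 V.
Step 5 — Ohm's law: I = V / Z_total = (11.24 - j11.24) / (0 - j1.398e+05) = 8.042e-05 + j8.042e-05 A.
Step 6 — Convert to polar: |I| = 0.0001137 A, ∠I = 45.0°.

I = 0.0001137∠45.0° A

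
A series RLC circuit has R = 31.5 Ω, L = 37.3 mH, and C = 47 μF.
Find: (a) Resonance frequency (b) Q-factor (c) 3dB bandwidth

Step 1 — Resonance: ω₀ = 1/√(LC) = 1/√(0.0373·4.7e-05) = 755.3 rad/s.
Step 2 — f₀ = ω₀/(2π) = 120.2 Hz.
Step 3 — Series Q: Q = ω₀L/R = 755.3·0.0373/31.5 = 0.8943.
Step 4 — Bandwidth: Δω = ω₀/Q = 844.5 rad/s; BW = Δω/(2π) = 134.4 Hz.

(a) f₀ = 120.2 Hz  (b) Q = 0.8943  (c) BW = 134.4 Hz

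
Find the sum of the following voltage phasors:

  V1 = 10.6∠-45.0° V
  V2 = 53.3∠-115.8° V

Step 1 — Convert each phasor to rectangular form:
  V1 = 10.6·(cos(-45.0°) + j·sin(-45.0°)) = 7.495 - j7.495 V
  V2 = 53.3·(cos(-115.8°) + j·sin(-115.8°)) = -23.2 - j47.99 V
Step 2 — Sum components: V_total = -15.7 - j55.48 V.
Step 3 — Convert to polar: |V_total| = 57.66 V, ∠V_total = -105.8°.

V_total = 57.66∠-105.8° V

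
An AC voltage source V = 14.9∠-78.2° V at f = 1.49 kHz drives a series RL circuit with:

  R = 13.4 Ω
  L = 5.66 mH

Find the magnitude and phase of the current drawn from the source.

Step 1 — Angular frequency: ω = 2π·f = 2π·1490 = 9362 rad/s.
Step 2 — Component impedances:
  R: Z = R = 13.4 Ω
  L: Z = jωL = j·9362·0.00566 = 0 + j52.99 Ω
Step 3 — Series combination: Z_total = R + L = 13.4 + j52.99 Ω = 54.66∠75.8° Ω.
Step 4 — Source phasor: V = 14.9∠-78.2° V = 3.047 - j14.59 V.
Step 5 — Ohm's law: I = V / Z_total = (3.047 - j14.59) / (13.4 + j52.99) = -0.245 - j0.1195 A.
Step 6 — Convert to polar: |I| = 0.2726 A, ∠I = -154.0°.

I = 0.2726∠-154.0° A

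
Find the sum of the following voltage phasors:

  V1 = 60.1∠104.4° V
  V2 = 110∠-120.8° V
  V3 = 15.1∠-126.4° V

Step 1 — Convert each phasor to rectangular form:
  V1 = 60.1·(cos(104.4°) + j·sin(104.4°)) = -14.95 + j58.21 V
  V2 = 110·(cos(-120.8°) + j·sin(-120.8°)) = -56.32 - j94.49 V
  V3 = 15.1·(cos(-126.4°) + j·sin(-126.4°)) = -8.961 - j12.15 V
Step 2 — Sum components: V_total = -80.23 - j48.43 V.
Step 3 — Convert to polar: |V_total| = 93.71 V, ∠V_total = -148.9°.

V_total = 93.71∠-148.9° V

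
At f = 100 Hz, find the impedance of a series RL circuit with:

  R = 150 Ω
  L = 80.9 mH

Step 1 — Angular frequency: ω = 2π·f = 2π·100 = 628.3 rad/s.
Step 2 — Component impedances:
  R: Z = R = 150 Ω
  L: Z = jωL = j·628.3·0.0809 = 0 + j50.83 Ω
Step 3 — Series combination: Z_total = R + L = 150 + j50.83 Ω = 158.4∠18.7° Ω.

Z = 150 + j50.83 Ω = 158.4∠18.7° Ω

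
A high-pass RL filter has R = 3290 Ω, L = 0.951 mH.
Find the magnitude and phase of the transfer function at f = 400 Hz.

Step 1 — Angular frequency: ω = 2π·400 = 2513 rad/s.
Step 2 — Transfer function: H(jω) = jωL/(R + jωL).
Step 3 — Numerator jωL = j·2.39; denominator R + jωL = 3290 + j2.39.
Step 4 — H = 5.278e-07 + j0.0007265.
Step 5 — Magnitude: |H| = 0.0007265 (-62.8 dB); phase: φ = 90.0°.

|H| = 0.0007265 (-62.8 dB), φ = 90.0°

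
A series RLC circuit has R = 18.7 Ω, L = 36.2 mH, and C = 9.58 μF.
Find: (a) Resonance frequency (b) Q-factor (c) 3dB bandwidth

Step 1 — Resonance: ω₀ = 1/√(LC) = 1/√(0.0362·9.58e-06) = 1698 rad/s.
Step 2 — f₀ = ω₀/(2π) = 270.3 Hz.
Step 3 — Series Q: Q = ω₀L/R = 1698·0.0362/18.7 = 3.287.
Step 4 — Bandwidth: Δω = ω₀/Q = 516.6 rad/s; BW = Δω/(2π) = 82.22 Hz.

(a) f₀ = 270.3 Hz  (b) Q = 3.287  (c) BW = 82.22 Hz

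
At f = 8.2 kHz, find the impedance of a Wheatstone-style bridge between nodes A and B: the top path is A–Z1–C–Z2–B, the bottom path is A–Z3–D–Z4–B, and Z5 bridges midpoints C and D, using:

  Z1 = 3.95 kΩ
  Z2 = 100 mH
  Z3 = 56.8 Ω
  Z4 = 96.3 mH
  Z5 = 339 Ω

Step 1 — Angular frequency: ω = 2π·f = 2π·8200 = 5.152e+04 rad/s.
Step 2 — Component impedances:
  Z1: Z = R = 3950 Ω
  Z2: Z = jωL = j·5.152e+04·0.1 = 0 + j5152 Ω
  Z3: Z = R = 56.8 Ω
  Z4: Z = jωL = j·5.152e+04·0.0963 = 0 + j4962 Ω
  Z5: Z = R = 339 Ω
Step 3 — Bridge requires nodal analysis (the Z5 bridge couples midpoints C and D, so the two paths cannot be reduced to a simple series/parallel combination). Setting node B to ground and injecting 1 A at node A, the 3-node admittance system at A, C, D solves to V_A = Z_AB = 126.9 + j2530 Ω = 2533∠87.1° Ω.

Z = 126.9 + j2530 Ω = 2533∠87.1° Ω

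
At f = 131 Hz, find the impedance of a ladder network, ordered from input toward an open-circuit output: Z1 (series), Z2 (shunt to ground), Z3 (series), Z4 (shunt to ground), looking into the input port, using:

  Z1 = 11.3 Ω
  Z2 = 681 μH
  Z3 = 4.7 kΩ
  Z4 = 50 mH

Step 1 — Angular frequency: ω = 2π·f = 2π·131 = 823.1 rad/s.
Step 2 — Component impedances:
  Z1: Z = R = 11.3 Ω
  Z2: Z = jωL = j·823.1·0.000681 = 0 + j0.5605 Ω
  Z3: Z = R = 4700 Ω
  Z4: Z = jωL = j·823.1·0.05 = 0 + j41.15 Ω
Step 3 — Ladder network (open output): work backward from the far end, alternating series and parallel combinations. Z_in = 11.3 + j0.5605 Ω = 11.31∠2.8° Ω.

Z = 11.3 + j0.5605 Ω = 11.31∠2.8° Ω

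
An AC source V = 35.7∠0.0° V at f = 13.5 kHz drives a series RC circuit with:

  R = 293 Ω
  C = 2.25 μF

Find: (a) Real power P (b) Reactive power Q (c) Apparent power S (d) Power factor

Step 1 — Angular frequency: ω = 2π·f = 2π·1.35e+04 = 8.482e+04 rad/s.
Step 2 — Component impedances:
  R: Z = R = 293 Ω
  C: Z = 1/(jωC) = -j/(ω·C) = 0 - j5.24 Ω
Step 3 — Series combination: Z_total = R + C = 293 - j5.24 Ω = 293∠-1.0° Ω.
Step 4 — Source phasor: V = 35.7∠0.0° V = 35.7 V.
Step 5 — Current: I = V / Z = 0.1218 + j0.002178 A = 0.1218∠1.0° A.
Step 6 — Complex power: S = V·I* = 4.348 - j0.07776 VA.
Step 7 — Real power: P = Re(S) = 4.348 W.
Step 8 — Reactive power: Q = Im(S) = -0.07776 VAR.
Step 9 — Apparent power: |S| = 4.349 VA.
Step 10 — Power factor: PF = P/|S| = 0.9998 (leading).

(a) P = 4.348 W  (b) Q = -0.07776 VAR  (c) S = 4.349 VA  (d) PF = 0.9998 (leading)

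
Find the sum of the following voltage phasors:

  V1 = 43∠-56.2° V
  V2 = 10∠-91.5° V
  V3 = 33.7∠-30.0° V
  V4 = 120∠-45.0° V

Step 1 — Convert each phasor to rectangular form:
  V1 = 43·(cos(-56.2°) + j·sin(-56.2°)) = 23.92 - j35.73 V
  V2 = 10·(cos(-91.5°) + j·sin(-91.5°)) = -0.2618 - j9.997 V
  V3 = 33.7·(cos(-30.0°) + j·sin(-30.0°)) = 29.19 - j16.85 V
  V4 = 120·(cos(-45.0°) + j·sin(-45.0°)) = 84.85 - j84.85 V
Step 2 — Sum components: V_total = 137.7 - j147.4 V.
Step 3 — Convert to polar: |V_total| = 201.7 V, ∠V_total = -47.0°.

V_total = 201.7∠-47.0° V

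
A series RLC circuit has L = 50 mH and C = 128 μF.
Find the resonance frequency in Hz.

Step 1 — Resonance condition Im(Z)=0 gives ω₀ = 1/√(LC).
Step 2 — ω₀ = 1/√(0.05·0.000128) = 395.3 rad/s.
Step 3 — f₀ = ω₀/(2π) = 62.91 Hz.

f₀ = 62.91 Hz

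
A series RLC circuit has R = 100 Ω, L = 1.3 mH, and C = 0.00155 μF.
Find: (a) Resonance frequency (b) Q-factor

Step 1 — Resonance condition Im(Z)=0 gives ω₀ = 1/√(LC).
Step 2 — ω₀ = 1/√(0.0013·1.55e-09) = 7.045e+05 rad/s.
Step 3 — f₀ = ω₀/(2π) = 1.121e+05 Hz.
Step 4 — Series Q: Q = ω₀L/R = 7.045e+05·0.0013/100 = 9.158.

(a) f₀ = 1.121e+05 Hz  (b) Q = 9.158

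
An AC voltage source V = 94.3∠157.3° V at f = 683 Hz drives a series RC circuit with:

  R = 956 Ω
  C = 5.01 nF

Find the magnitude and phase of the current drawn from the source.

Step 1 — Angular frequency: ω = 2π·f = 2π·683 = 4291 rad/s.
Step 2 — Component impedances:
  R: Z = R = 956 Ω
  C: Z = 1/(jωC) = -j/(ω·C) = 0 - j4.651e+04 Ω
Step 3 — Series combination: Z_total = R + C = 956 - j4.651e+04 Ω = 4.652e+04∠-88.8° Ω.
Step 4 — Source phasor: V = 94.3∠157.3° V = -87 + j36.39 V.
Step 5 — Ohm's law: I = V / Z_total = (-87 + j36.39) / (956 - j4.651e+04) = -0.0008205 - j0.001854 A.
Step 6 — Convert to polar: |I| = 0.002027 A, ∠I = -113.9°.

I = 0.002027∠-113.9° A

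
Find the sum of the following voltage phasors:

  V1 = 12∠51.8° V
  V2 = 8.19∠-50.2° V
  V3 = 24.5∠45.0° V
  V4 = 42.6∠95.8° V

Step 1 — Convert each phasor to rectangular form:
  V1 = 12·(cos(51.8°) + j·sin(51.8°)) = 7.421 + j9.43 V
  V2 = 8.19·(cos(-50.2°) + j·sin(-50.2°)) = 5.242 - j6.292 V
  V3 = 24.5·(cos(45.0°) + j·sin(45.0°)) = 17.32 + j17.32 V
  V4 = 42.6·(cos(95.8°) + j·sin(95.8°)) = -4.305 + j42.38 V
Step 2 — Sum components: V_total = 25.68 + j62.84 V.
Step 3 — Convert to polar: |V_total| = 67.89 V, ∠V_total = 67.8°.

V_total = 67.89∠67.8° V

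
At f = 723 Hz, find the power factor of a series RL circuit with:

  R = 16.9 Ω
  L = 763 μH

Step 1 — Angular frequency: ω = 2π·f = 2π·723 = 4543 rad/s.
Step 2 — Component impedances:
  R: Z = R = 16.9 Ω
  L: Z = jωL = j·4543·0.000763 = 0 + j3.466 Ω
Step 3 — Series combination: Z_total = R + L = 16.9 + j3.466 Ω = 17.25∠11.6° Ω.
Step 4 — Power factor: PF = cos(φ) = Re(Z)/|Z| = 16.9/17.252 = 0.9796.
Step 5 — Type: Im(Z) = 3.466 ⇒ lagging (phase φ = 11.6°).

PF = 0.9796 (lagging, φ = 11.6°)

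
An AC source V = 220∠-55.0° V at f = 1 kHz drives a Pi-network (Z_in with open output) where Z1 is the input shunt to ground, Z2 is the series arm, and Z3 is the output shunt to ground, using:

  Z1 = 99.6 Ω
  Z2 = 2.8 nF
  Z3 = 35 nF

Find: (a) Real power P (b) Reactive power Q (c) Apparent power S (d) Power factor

Step 1 — Angular frequency: ω = 2π·f = 2π·1000 = 6283 rad/s.
Step 2 — Component impedances:
  Z1: Z = R = 99.6 Ω
  Z2: Z = 1/(jωC) = -j/(ω·C) = 0 - j5.684e+04 Ω
  Z3: Z = 1/(jωC) = -j/(ω·C) = 0 - j4547 Ω
Step 3 — With open output, the series arm Z2 and the output shunt Z3 appear in series to ground: Z2 + Z3 = 0 - j6.139e+04 Ω.
Step 4 — Parallel with input shunt Z1: Z_in = Z1 || (Z2 + Z3) = 99.6 - j0.1616 Ω = 99.6∠-0.1° Ω.
Step 5 — Source phasor: V = 220∠-55.0° V = 126.2 - j180.2 V.
Step 6 — Current: I = V / Z = 1.27 - j1.807 A = 2.209∠-54.9° A.
Step 7 — Complex power: S = V·I* = 485.9 - j0.7884 VA.
Step 8 — Real power: P = Re(S) = 485.9 W.
Step 9 — Reactive power: Q = Im(S) = -0.7884 VAR.
Step 10 — Apparent power: |S| = 485.9 VA.
Step 11 — Power factor: PF = P/|S| = 1 (leading).

(a) P = 485.9 W  (b) Q = -0.7884 VAR  (c) S = 485.9 VA  (d) PF = 1 (leading)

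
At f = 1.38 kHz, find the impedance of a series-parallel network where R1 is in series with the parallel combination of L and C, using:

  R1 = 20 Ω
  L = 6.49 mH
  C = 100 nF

Step 1 — Angular frequency: ω = 2π·f = 2π·1380 = 8671 rad/s.
Step 2 — Component impedances:
  R1: Z = R = 20 Ω
  L: Z = jωL = j·8671·0.00649 = 0 + j56.27 Ω
  C: Z = 1/(jωC) = -j/(ω·C) = 0 - j1153 Ω
Step 3 — Parallel branch: L || C = 1/(1/L + 1/C) = 0 + j59.16 Ω.
Step 4 — Series with R1: Z_total = R1 + (L || C) = 20 + j59.16 Ω = 62.45∠71.3° Ω.

Z = 20 + j59.16 Ω = 62.45∠71.3° Ω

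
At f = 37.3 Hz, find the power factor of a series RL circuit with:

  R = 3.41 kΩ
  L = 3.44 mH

Step 1 — Angular frequency: ω = 2π·f = 2π·37.3 = 234.4 rad/s.
Step 2 — Component impedances:
  R: Z = R = 3410 Ω
  L: Z = jωL = j·234.4·0.00344 = 0 + j0.8062 Ω
Step 3 — Series combination: Z_total = R + L = 3410 + j0.8062 Ω = 3410∠0.0° Ω.
Step 4 — Power factor: PF = cos(φ) = Re(Z)/|Z| = 3410/3410 = 1.
Step 5 — Type: Im(Z) = 0.8062 ⇒ lagging (phase φ = 0.0°).

PF = 1 (lagging, φ = 0.0°)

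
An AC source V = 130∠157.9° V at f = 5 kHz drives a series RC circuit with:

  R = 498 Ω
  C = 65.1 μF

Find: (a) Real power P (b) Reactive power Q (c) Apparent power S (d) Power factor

Step 1 — Angular frequency: ω = 2π·f = 2π·5000 = 3.142e+04 rad/s.
Step 2 — Component impedances:
  R: Z = R = 498 Ω
  C: Z = 1/(jωC) = -j/(ω·C) = 0 - j0.489 Ω
Step 3 — Series combination: Z_total = R + C = 498 - j0.489 Ω = 498∠-0.1° Ω.
Step 4 — Source phasor: V = 130∠157.9° V = -120.4 + j48.91 V.
Step 5 — Current: I = V / Z = -0.242 + j0.09797 A = 0.261∠158.0° A.
Step 6 — Complex power: S = V·I* = 33.94 - j0.03332 VA.
Step 7 — Real power: P = Re(S) = 33.94 W.
Step 8 — Reactive power: Q = Im(S) = -0.03332 VAR.
Step 9 — Apparent power: |S| = 33.94 VA.
Step 10 — Power factor: PF = P/|S| = 1 (leading).

(a) P = 33.94 W  (b) Q = -0.03332 VAR  (c) S = 33.94 VA  (d) PF = 1 (leading)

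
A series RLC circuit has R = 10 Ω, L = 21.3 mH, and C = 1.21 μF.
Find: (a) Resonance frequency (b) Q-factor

Step 1 — Resonance condition Im(Z)=0 gives ω₀ = 1/√(LC).
Step 2 — ω₀ = 1/√(0.0213·1.21e-06) = 6229 rad/s.
Step 3 — f₀ = ω₀/(2π) = 991.4 Hz.
Step 4 — Series Q: Q = ω₀L/R = 6229·0.0213/10 = 13.27.

(a) f₀ = 991.4 Hz  (b) Q = 13.27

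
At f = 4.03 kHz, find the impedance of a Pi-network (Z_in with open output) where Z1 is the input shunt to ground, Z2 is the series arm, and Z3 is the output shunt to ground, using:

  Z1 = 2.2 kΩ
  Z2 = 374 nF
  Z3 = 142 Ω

Step 1 — Angular frequency: ω = 2π·f = 2π·4030 = 2.532e+04 rad/s.
Step 2 — Component impedances:
  Z1: Z = R = 2200 Ω
  Z2: Z = 1/(jωC) = -j/(ω·C) = 0 - j105.6 Ω
  Z3: Z = R = 142 Ω
Step 3 — With open output, the series arm Z2 and the output shunt Z3 appear in series to ground: Z2 + Z3 = 142 - j105.6 Ω.
Step 4 — Parallel with input shunt Z1: Z_in = Z1 || (Z2 + Z3) = 137.6 - j92.99 Ω = 166.1∠-34.1° Ω.

Z = 137.6 - j92.99 Ω = 166.1∠-34.1° Ω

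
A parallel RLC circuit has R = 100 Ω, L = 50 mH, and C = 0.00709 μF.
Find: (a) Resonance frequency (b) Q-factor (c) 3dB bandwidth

Step 1 — Resonance: ω₀ = 1/√(LC) = 1/√(0.05·7.09e-09) = 5.311e+04 rad/s.
Step 2 — f₀ = ω₀/(2π) = 8453 Hz.
Step 3 — Parallel Q: Q = R/(ω₀L) = 100/(5.311e+04·0.05) = 0.03766.
Step 4 — Bandwidth: Δω = ω₀/Q = 1.41e+06 rad/s; BW = Δω/(2π) = 2.245e+05 Hz.

(a) f₀ = 8453 Hz  (b) Q = 0.03766  (c) BW = 2.245e+05 Hz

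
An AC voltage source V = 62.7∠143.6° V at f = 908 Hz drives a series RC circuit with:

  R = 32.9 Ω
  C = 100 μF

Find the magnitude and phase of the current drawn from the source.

Step 1 — Angular frequency: ω = 2π·f = 2π·908 = 5705 rad/s.
Step 2 — Component impedances:
  R: Z = R = 32.9 Ω
  C: Z = 1/(jωC) = -j/(ω·C) = 0 - j1.753 Ω
Step 3 — Series combination: Z_total = R + C = 32.9 - j1.753 Ω = 32.95∠-3.0° Ω.
Step 4 — Source phasor: V = 62.7∠143.6° V = -50.47 + j37.21 V.
Step 5 — Ohm's law: I = V / Z_total = (-50.47 + j37.21) / (32.9 - j1.753) = -1.59 + j1.046 A.
Step 6 — Convert to polar: |I| = 1.903 A, ∠I = 146.6°.

I = 1.903∠146.6° A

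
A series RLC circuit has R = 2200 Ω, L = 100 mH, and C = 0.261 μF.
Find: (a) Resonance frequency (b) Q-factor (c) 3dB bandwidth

Step 1 — Resonance condition Im(Z)=0 gives ω₀ = 1/√(LC).
Step 2 — ω₀ = 1/√(0.1·2.61e-07) = 6190 rad/s.
Step 3 — f₀ = ω₀/(2π) = 985.1 Hz.
Step 4 — Series Q: Q = ω₀L/R = 6190·0.1/2200 = 0.2814.
Step 5 — 3dB bandwidth: Δω = ω₀/Q = 2.2e+04 rad/s; BW = Δω/(2π) = 3501 Hz.

(a) f₀ = 985.1 Hz  (b) Q = 0.2814  (c) BW = 3501 Hz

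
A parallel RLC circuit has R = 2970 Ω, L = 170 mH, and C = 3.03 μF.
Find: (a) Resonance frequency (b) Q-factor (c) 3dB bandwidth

Step 1 — Resonance: ω₀ = 1/√(LC) = 1/√(0.17·3.03e-06) = 1393 rad/s.
Step 2 — f₀ = ω₀/(2π) = 221.8 Hz.
Step 3 — Parallel Q: Q = R/(ω₀L) = 2970/(1393·0.17) = 12.54.
Step 4 — Bandwidth: Δω = ω₀/Q = 111.1 rad/s; BW = Δω/(2π) = 17.69 Hz.

(a) f₀ = 221.8 Hz  (b) Q = 12.54  (c) BW = 17.69 Hz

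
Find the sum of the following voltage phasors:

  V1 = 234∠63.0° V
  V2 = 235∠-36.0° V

Step 1 — Convert each phasor to rectangular form:
  V1 = 234·(cos(63.0°) + j·sin(63.0°)) = 106.2 + j208.5 V
  V2 = 235·(cos(-36.0°) + j·sin(-36.0°)) = 190.1 - j138.1 V
Step 2 — Sum components: V_total = 296.4 + j70.37 V.
Step 3 — Convert to polar: |V_total| = 304.6 V, ∠V_total = 13.4°.

V_total = 304.6∠13.4° V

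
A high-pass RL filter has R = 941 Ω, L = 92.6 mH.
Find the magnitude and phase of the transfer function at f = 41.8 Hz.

Step 1 — Angular frequency: ω = 2π·41.8 = 262.6 rad/s.
Step 2 — Transfer function: H(jω) = jωL/(R + jωL).
Step 3 — Numerator jωL = j·24.32; denominator R + jωL = 941 + j24.32.
Step 4 — H = 0.0006675 + j0.02583.
Step 5 — Magnitude: |H| = 0.02584 (-31.8 dB); phase: φ = 88.5°.

|H| = 0.02584 (-31.8 dB), φ = 88.5°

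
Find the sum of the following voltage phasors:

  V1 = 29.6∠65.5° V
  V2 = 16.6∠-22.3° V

Step 1 — Convert each phasor to rectangular form:
  V1 = 29.6·(cos(65.5°) + j·sin(65.5°)) = 12.27 + j26.93 V
  V2 = 16.6·(cos(-22.3°) + j·sin(-22.3°)) = 15.36 - j6.299 V
Step 2 — Sum components: V_total = 27.63 + j20.64 V.
Step 3 — Convert to polar: |V_total| = 34.49 V, ∠V_total = 36.8°.

V_total = 34.49∠36.8° V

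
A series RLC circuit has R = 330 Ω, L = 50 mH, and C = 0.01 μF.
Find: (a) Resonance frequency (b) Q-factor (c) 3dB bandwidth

Step 1 — Resonance condition Im(Z)=0 gives ω₀ = 1/√(LC).
Step 2 — ω₀ = 1/√(0.05·1e-08) = 4.472e+04 rad/s.
Step 3 — f₀ = ω₀/(2π) = 7118 Hz.
Step 4 — Series Q: Q = ω₀L/R = 4.472e+04·0.05/330 = 6.776.
Step 5 — 3dB bandwidth: Δω = ω₀/Q = 6600 rad/s; BW = Δω/(2π) = 1050 Hz.

(a) f₀ = 7118 Hz  (b) Q = 6.776  (c) BW = 1050 Hz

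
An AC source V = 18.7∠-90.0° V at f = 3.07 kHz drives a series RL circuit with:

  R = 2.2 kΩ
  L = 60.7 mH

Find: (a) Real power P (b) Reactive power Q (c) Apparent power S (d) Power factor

Step 1 — Angular frequency: ω = 2π·f = 2π·3070 = 1.929e+04 rad/s.
Step 2 — Component impedances:
  R: Z = R = 2200 Ω
  L: Z = jωL = j·1.929e+04·0.0607 = 0 + j1171 Ω
Step 3 — Series combination: Z_total = R + L = 2200 + j1171 Ω = 2492∠28.0° Ω.
Step 4 — Source phasor: V = 18.7∠-90.0° V = 0 - j18.7 V.
Step 5 — Current: I = V / Z = -0.003525 - j0.006624 A = 0.007503∠-118.0° A.
Step 6 — Complex power: S = V·I* = 0.1239 + j0.06592 VA.
Step 7 — Real power: P = Re(S) = 0.1239 W.
Step 8 — Reactive power: Q = Im(S) = 0.06592 VAR.
Step 9 — Apparent power: |S| = 0.1403 VA.
Step 10 — Power factor: PF = P/|S| = 0.8828 (lagging).

(a) P = 0.1239 W  (b) Q = 0.06592 VAR  (c) S = 0.1403 VA  (d) PF = 0.8828 (lagging)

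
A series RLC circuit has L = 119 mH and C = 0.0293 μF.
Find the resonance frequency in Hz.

Step 1 — Resonance condition Im(Z)=0 gives ω₀ = 1/√(LC).
Step 2 — ω₀ = 1/√(0.119·2.93e-08) = 1.694e+04 rad/s.
Step 3 — f₀ = ω₀/(2π) = 2695 Hz.

f₀ = 2695 Hz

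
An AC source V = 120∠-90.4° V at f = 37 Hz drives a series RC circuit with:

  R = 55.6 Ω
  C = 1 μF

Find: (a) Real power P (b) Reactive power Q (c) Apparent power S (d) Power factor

Step 1 — Angular frequency: ω = 2π·f = 2π·37 = 232.5 rad/s.
Step 2 — Component impedances:
  R: Z = R = 55.6 Ω
  C: Z = 1/(jωC) = -j/(ω·C) = 0 - j4301 Ω
Step 3 — Series combination: Z_total = R + C = 55.6 - j4301 Ω = 4302∠-89.3° Ω.
Step 4 — Source phasor: V = 120∠-90.4° V = -0.8378 - j120 V.
Step 5 — Current: I = V / Z = 0.02789 - j0.0005553 A = 0.0279∠-1.1° A.
Step 6 — Complex power: S = V·I* = 0.04326 - j3.347 VA.
Step 7 — Real power: P = Re(S) = 0.04326 W.
Step 8 — Reactive power: Q = Im(S) = -3.347 VAR.
Step 9 — Apparent power: |S| = 3.347 VA.
Step 10 — Power factor: PF = P/|S| = 0.01292 (leading).

(a) P = 0.04326 W  (b) Q = -3.347 VAR  (c) S = 3.347 VA  (d) PF = 0.01292 (leading)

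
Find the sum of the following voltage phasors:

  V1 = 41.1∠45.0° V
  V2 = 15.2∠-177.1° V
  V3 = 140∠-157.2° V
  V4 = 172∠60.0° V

Step 1 — Convert each phasor to rectangular form:
  V1 = 41.1·(cos(45.0°) + j·sin(45.0°)) = 29.06 + j29.06 V
  V2 = 15.2·(cos(-177.1°) + j·sin(-177.1°)) = -15.18 - j0.769 V
  V3 = 140·(cos(-157.2°) + j·sin(-157.2°)) = -129.1 - j54.25 V
  V4 = 172·(cos(60.0°) + j·sin(60.0°)) = 86 + j149 V
Step 2 — Sum components: V_total = -29.18 + j123 V.
Step 3 — Convert to polar: |V_total| = 126.4 V, ∠V_total = 103.3°.

V_total = 126.4∠103.3° V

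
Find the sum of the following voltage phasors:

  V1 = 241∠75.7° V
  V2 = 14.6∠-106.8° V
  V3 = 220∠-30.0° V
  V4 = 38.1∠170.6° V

Step 1 — Convert each phasor to rectangular form:
  V1 = 241·(cos(75.7°) + j·sin(75.7°)) = 59.53 + j233.5 V
  V2 = 14.6·(cos(-106.8°) + j·sin(-106.8°)) = -4.22 - j13.98 V
  V3 = 220·(cos(-30.0°) + j·sin(-30.0°)) = 190.5 - j110 V
  V4 = 38.1·(cos(170.6°) + j·sin(170.6°)) = -37.59 + j6.223 V
Step 2 — Sum components: V_total = 208.2 + j115.8 V.
Step 3 — Convert to polar: |V_total| = 238.3 V, ∠V_total = 29.1°.

V_total = 238.3∠29.1° V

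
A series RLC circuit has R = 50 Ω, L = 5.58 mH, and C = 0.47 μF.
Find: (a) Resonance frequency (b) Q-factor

Step 1 — Resonance condition Im(Z)=0 gives ω₀ = 1/√(LC).
Step 2 — ω₀ = 1/√(0.00558·4.7e-07) = 1.953e+04 rad/s.
Step 3 — f₀ = ω₀/(2π) = 3108 Hz.
Step 4 — Series Q: Q = ω₀L/R = 1.953e+04·0.00558/50 = 2.179.

(a) f₀ = 3108 Hz  (b) Q = 2.179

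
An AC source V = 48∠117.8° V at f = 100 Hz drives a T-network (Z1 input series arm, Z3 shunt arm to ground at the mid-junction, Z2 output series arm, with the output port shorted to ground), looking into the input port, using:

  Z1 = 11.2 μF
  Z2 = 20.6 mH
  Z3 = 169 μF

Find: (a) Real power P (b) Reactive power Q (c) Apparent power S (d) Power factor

Step 1 — Angular frequency: ω = 2π·f = 2π·100 = 628.3 rad/s.
Step 2 — Component impedances:
  Z1: Z = 1/(jωC) = -j/(ω·C) = 0 - j142.1 Ω
  Z2: Z = jωL = j·628.3·0.0206 = 0 + j12.94 Ω
  Z3: Z = 1/(jωC) = -j/(ω·C) = 0 - j9.417 Ω
Step 3 — With the output port shorted to ground, the output series arm Z2 runs from the junction to ground; the shunt arm Z3 also runs from the junction to ground. They appear in parallel: Z3 || Z2 = 0 - j34.57 Ω.
Step 4 — Series with input arm Z1: Z_in = Z1 + (Z3 || Z2) = 0 - j176.7 Ω = 176.7∠-90.0° Ω.
Step 5 — Source phasor: V = 48∠117.8° V = -22.39 + j42.46 V.
Step 6 — Current: I = V / Z = -0.2403 - j0.1267 A = 0.2717∠-152.2° A.
Step 7 — Complex power: S = V·I* = 0 - j13.04 VA.
Step 8 — Real power: P = Re(S) = 0 W.
Step 9 — Reactive power: Q = Im(S) = -13.04 VAR.
Step 10 — Apparent power: |S| = 13.04 VA.
Step 11 — Power factor: PF = P/|S| = 0 (leading).

(a) P = 0 W  (b) Q = -13.04 VAR  (c) S = 13.04 VA  (d) PF = 0 (leading)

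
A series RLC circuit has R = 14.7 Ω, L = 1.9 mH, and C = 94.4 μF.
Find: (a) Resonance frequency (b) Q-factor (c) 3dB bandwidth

Step 1 — Resonance: ω₀ = 1/√(LC) = 1/√(0.0019·9.44e-05) = 2361 rad/s.
Step 2 — f₀ = ω₀/(2π) = 375.8 Hz.
Step 3 — Series Q: Q = ω₀L/R = 2361·0.0019/14.7 = 0.3052.
Step 4 — Bandwidth: Δω = ω₀/Q = 7737 rad/s; BW = Δω/(2π) = 1231 Hz.

(a) f₀ = 375.8 Hz  (b) Q = 0.3052  (c) BW = 1231 Hz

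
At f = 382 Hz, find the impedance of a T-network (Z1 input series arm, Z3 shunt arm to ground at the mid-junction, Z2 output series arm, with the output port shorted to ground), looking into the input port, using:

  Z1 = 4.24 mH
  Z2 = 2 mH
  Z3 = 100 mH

Step 1 — Angular frequency: ω = 2π·f = 2π·382 = 2400 rad/s.
Step 2 — Component impedances:
  Z1: Z = jωL = j·2400·0.00424 = 0 + j10.18 Ω
  Z2: Z = jωL = j·2400·0.002 = 0 + j4.8 Ω
  Z3: Z = jωL = j·2400·0.1 = 0 + j240 Ω
Step 3 — With the output port shorted to ground, the output series arm Z2 runs from the junction to ground; the shunt arm Z3 also runs from the junction to ground. They appear in parallel: Z3 || Z2 = 0 + j4.706 Ω.
Step 4 — Series with input arm Z1: Z_in = Z1 + (Z3 || Z2) = 0 + j14.88 Ω = 14.88∠90.0° Ω.

Z = 0 + j14.88 Ω = 14.88∠90.0° Ω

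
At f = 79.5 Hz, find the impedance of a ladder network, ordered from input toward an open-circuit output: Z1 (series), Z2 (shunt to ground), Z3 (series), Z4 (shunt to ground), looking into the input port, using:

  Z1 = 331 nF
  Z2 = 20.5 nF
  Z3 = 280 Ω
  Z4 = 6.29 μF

Step 1 — Angular frequency: ω = 2π·f = 2π·79.5 = 499.5 rad/s.
Step 2 — Component impedances:
  Z1: Z = 1/(jωC) = -j/(ω·C) = 0 - j6048 Ω
  Z2: Z = 1/(jωC) = -j/(ω·C) = 0 - j9.766e+04 Ω
  Z3: Z = R = 280 Ω
  Z4: Z = 1/(jωC) = -j/(ω·C) = 0 - j318.3 Ω
Step 3 — Ladder network (open output): work backward from the far end, alternating series and parallel combinations. Z_in = 278.2 - j6366 Ω = 6372∠-87.5° Ω.

Z = 278.2 - j6366 Ω = 6372∠-87.5° Ω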